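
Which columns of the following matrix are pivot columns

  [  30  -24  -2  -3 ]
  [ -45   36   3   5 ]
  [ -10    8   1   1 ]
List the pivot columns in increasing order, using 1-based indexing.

1, 3, 4

R1 → 1/30·R1
  [   1  -4/5  -1/15  -1/10 ]
  [ -45    36      3      5 ]
  [ -10     8      1      1 ]
R2 → R2 + 45·R1
  [   1  -4/5  -1/15  -1/10 ]
  [   0     0      0    1/2 ]
  [ -10     8      1      1 ]
R3 → R3 + 10·R1
  [ 1  -4/5  -1/15  -1/10 ]
  [ 0     0      0    1/2 ]
  [ 0     0    1/3      0 ]
R2 <=> R3
  [ 1  -4/5  -1/15  -1/10 ]
  [ 0     0    1/3      0 ]
  [ 0     0      0    1/2 ]
R2 → 3·R2
  [ 1  -4/5  -1/15  -1/10 ]
  [ 0     0      1      0 ]
  [ 0     0      0    1/2 ]
R3 → 2·R3
  [ 1  -4/5  -1/15  -1/10 ]
  [ 0     0      1      0 ]
  [ 0     0      0      1 ]
R1 → R1 + 1/10·R3
  [ 1  -4/5  -1/15  0 ]
  [ 0     0      1  0 ]
  [ 0     0      0  1 ]
R1 → R1 + 1/15·R2
  [ 1  -4/5  0  0 ]
  [ 0     0  1  0 ]
  [ 0     0  0  1 ]
Pivot columns are the columns containing a leading 1.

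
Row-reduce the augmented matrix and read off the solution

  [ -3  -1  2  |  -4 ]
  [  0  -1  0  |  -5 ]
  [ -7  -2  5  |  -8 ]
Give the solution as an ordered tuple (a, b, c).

R1 → -1/3·R1
  [  1  1/3  -2/3  |  4/3 ]
  [  0   -1     0  |   -5 ]
  [ -7   -2     5  |   -8 ]
R3 → R3 + 7·R1
  [ 1  1/3  -2/3  |  4/3 ]
  [ 0   -1     0  |   -5 ]
  [ 0  1/3   1/3  |  4/3 ]
R2 → -1·R2
  [ 1  1/3  -2/3  |  4/3 ]
  [ 0    1     0  |    5 ]
  [ 0  1/3   1/3  |  4/3 ]
R3 → R3 − 1/3·R2
  [ 1  1/3  -2/3  |   4/3 ]
  [ 0    1     0  |     5 ]
  [ 0    0   1/3  |  -1/3 ]
R3 → 3·R3
  [ 1  1/3  -2/3  |  4/3 ]
  [ 0    1     0  |    5 ]
  [ 0    0     1  |   -1 ]
R1 → R1 + 2/3·R3
  [ 1  1/3  0  |  2/3 ]
  [ 0    1  0  |    5 ]
  [ 0    0  1  |   -1 ]
R1 → R1 − 1/3·R2
  [ 1  0  0  |  -1 ]
  [ 0  1  0  |   5 ]
  [ 0  0  1  |  -1 ]
Reading off the last column: a = -1, b = 5, c = -1.

(-1, 5, -1)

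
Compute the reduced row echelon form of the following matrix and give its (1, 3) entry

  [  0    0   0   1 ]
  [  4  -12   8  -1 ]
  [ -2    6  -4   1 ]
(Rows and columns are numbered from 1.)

2

r1 <=> r2
  [  4  -12   8  -1 ]
  [  0    0   0   1 ]
  [ -2    6  -4   1 ]
r1 := 1/4·r1
  [  1  -3   2  -1/4 ]
  [  0   0   0     1 ]
  [ -2   6  -4     1 ]
r3 := r3 + 2·r1
  [ 1  -3  2  -1/4 ]
  [ 0   0  0     1 ]
  [ 0   0  0   1/2 ]
r3 := r3 − 1/2·r2
  [ 1  -3  2  -1/4 ]
  [ 0   0  0     1 ]
  [ 0   0  0     0 ]
r1 := r1 + 1/4·r2
  [ 1  -3  2  0 ]
  [ 0   0  0  1 ]
  [ 0   0  0  0 ]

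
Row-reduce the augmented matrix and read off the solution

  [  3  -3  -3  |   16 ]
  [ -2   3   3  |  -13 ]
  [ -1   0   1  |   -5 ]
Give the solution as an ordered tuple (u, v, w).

Multiply R1 by 1/3.
Add 2 times R1 to R2.
Add R1 to R3.
Add R2 to R3.
Subtract R3 from R2.
Add R3 to R1.
Add R2 to R1.
Reading off the last column: u = 3, v = -1/3, w = -2.

(3, -1/3, -2)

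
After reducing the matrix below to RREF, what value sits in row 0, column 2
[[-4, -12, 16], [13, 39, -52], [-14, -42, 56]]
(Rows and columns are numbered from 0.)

-4

R1 ← -1/4·R1
  [   1    3   -4 ]
  [  13   39  -52 ]
  [ -14  -42   56 ]
R2 ← R2 − 13·R1
  [   1    3  -4 ]
  [   0    0   0 ]
  [ -14  -42  56 ]
R3 ← R3 + 14·R1
  [ 1  3  -4 ]
  [ 0  0   0 ]
  [ 0  0   0 ]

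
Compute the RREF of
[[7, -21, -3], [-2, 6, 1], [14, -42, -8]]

R1 ← 1/7·R1
R2 ← R2 + 2·R1
R3 ← R3 − 14·R1
R2 ← 7·R2
R3 ← R3 + 2·R2
R1 ← R1 + 3/7·R2

[[1, -3, 0], [0, 0, 1], [0, 0, 0]]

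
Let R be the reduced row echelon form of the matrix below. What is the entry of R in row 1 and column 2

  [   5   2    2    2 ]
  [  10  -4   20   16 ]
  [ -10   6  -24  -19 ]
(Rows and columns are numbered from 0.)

-2

ρ1 ← 1/5·ρ1
  [   1  2/5  2/5  2/5 ]
  [  10   -4   20   16 ]
  [ -10    6  -24  -19 ]
ρ2 ← ρ2 − 10·ρ1
  [   1  2/5  2/5  2/5 ]
  [   0   -8   16   12 ]
  [ -10    6  -24  -19 ]
ρ3 ← ρ3 + 10·ρ1
  [ 1  2/5  2/5  2/5 ]
  [ 0   -8   16   12 ]
  [ 0   10  -20  -15 ]
ρ2 ← -1/8·ρ2
  [ 1  2/5  2/5   2/5 ]
  [ 0    1   -2  -3/2 ]
  [ 0   10  -20   -15 ]
ρ3 ← ρ3 − 10·ρ2
  [ 1  2/5  2/5   2/5 ]
  [ 0    1   -2  -3/2 ]
  [ 0    0    0     0 ]
ρ1 ← ρ1 − 2/5·ρ2
  [ 1  0  6/5     1 ]
  [ 0  1   -2  -3/2 ]
  [ 0  0    0     0 ]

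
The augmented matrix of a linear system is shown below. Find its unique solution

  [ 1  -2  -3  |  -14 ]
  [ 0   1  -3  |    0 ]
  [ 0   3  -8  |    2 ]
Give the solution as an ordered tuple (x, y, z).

(4, 6, 2)

Subtract 3 times r2 from r3.
  [ 1  -2  -3  |  -14 ]
  [ 0   1  -3  |    0 ]
  [ 0   0   1  |    2 ]
Add 3 times r3 to r2.
  [ 1  -2  -3  |  -14 ]
  [ 0   1   0  |    6 ]
  [ 0   0   1  |    2 ]
Add 3 times r3 to r1.
  [ 1  -2  0  |  -8 ]
  [ 0   1  0  |   6 ]
  [ 0   0  1  |   2 ]
Add 2 times r2 to r1.
  [ 1  0  0  |  4 ]
  [ 0  1  0  |  6 ]
  [ 0  0  1  |  2 ]
Reading off the last column: x = 4, y = 6, z = 2.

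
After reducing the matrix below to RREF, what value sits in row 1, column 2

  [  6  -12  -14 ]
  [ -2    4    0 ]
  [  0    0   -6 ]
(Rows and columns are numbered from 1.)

-2

R1 ← 1/6·R1
R2 ← R2 + 2·R1
R2 ← -3/14·R2
R3 ← R3 + 6·R2
R1 ← R1 + 7/3·R2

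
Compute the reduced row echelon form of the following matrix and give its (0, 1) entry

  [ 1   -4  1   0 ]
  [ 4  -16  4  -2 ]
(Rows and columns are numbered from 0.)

Subtract 4 times R1 from R2.
  [ 1  -4  1   0 ]
  [ 0   0  0  -2 ]
Multiply R2 by -1/2.
  [ 1  -4  1  0 ]
  [ 0   0  0  1 ]

-4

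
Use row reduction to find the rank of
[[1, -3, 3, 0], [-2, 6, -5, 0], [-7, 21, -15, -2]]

rank = 3

r2 → r2 + 2·r1
  [  1  -3    3   0 ]
  [  0   0    1   0 ]
  [ -7  21  -15  -2 ]
r3 → r3 + 7·r1
  [ 1  -3  3   0 ]
  [ 0   0  1   0 ]
  [ 0   0  6  -2 ]
r3 → r3 − 6·r2
  [ 1  -3  3   0 ]
  [ 0   0  1   0 ]
  [ 0   0  0  -2 ]
r3 → -1/2·r3
  [ 1  -3  3  0 ]
  [ 0   0  1  0 ]
  [ 0   0  0  1 ]
r1 → r1 − 3·r2
  [ 1  -3  0  0 ]
  [ 0   0  1  0 ]
  [ 0   0  0  1 ]
The reduced form has 3 nonzero rows.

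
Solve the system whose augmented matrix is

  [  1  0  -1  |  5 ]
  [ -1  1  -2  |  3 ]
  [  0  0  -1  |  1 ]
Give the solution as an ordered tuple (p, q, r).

Add ρ1 to ρ2.
  [ 1  0  -1  |  5 ]
  [ 0  1  -3  |  8 ]
  [ 0  0  -1  |  1 ]
Multiply ρ3 by -1.
  [ 1  0  -1  |   5 ]
  [ 0  1  -3  |   8 ]
  [ 0  0   1  |  -1 ]
Add 3 times ρ3 to ρ2.
  [ 1  0  -1  |   5 ]
  [ 0  1   0  |   5 ]
  [ 0  0   1  |  -1 ]
Add ρ3 to ρ1.
  [ 1  0  0  |   4 ]
  [ 0  1  0  |   5 ]
  [ 0  0  1  |  -1 ]
Reading off the last column: p = 4, q = 5, r = -1.

(4, 5, -1)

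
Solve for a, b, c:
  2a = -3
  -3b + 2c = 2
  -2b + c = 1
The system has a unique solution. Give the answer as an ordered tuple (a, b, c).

Form the augmented matrix and row-reduce:
  [ 2   0  0  |  -3 ]
  [ 0  -3  2  |   2 ]
  [ 0  -2  1  |   1 ]
R1 -> 1/2·R1
  [ 1   0  0  |  -3/2 ]
  [ 0  -3  2  |     2 ]
  [ 0  -2  1  |     1 ]
R2 -> -1/3·R2
  [ 1   0     0  |  -3/2 ]
  [ 0   1  -2/3  |  -2/3 ]
  [ 0  -2     1  |     1 ]
R3 -> R3 + 2·R2
  [ 1  0     0  |  -3/2 ]
  [ 0  1  -2/3  |  -2/3 ]
  [ 0  0  -1/3  |  -1/3 ]
R3 -> -3·R3
  [ 1  0     0  |  -3/2 ]
  [ 0  1  -2/3  |  -2/3 ]
  [ 0  0     1  |     1 ]
R2 -> R2 + 2/3·R3
  [ 1  0  0  |  -3/2 ]
  [ 0  1  0  |     0 ]
  [ 0  0  1  |     1 ]
Reading off the last column: a = -3/2, b = 0, c = 1.

(-3/2, 0, 1)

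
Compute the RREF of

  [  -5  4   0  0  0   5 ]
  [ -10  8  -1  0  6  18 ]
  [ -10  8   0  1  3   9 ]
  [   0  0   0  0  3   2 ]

R1 := -1/5·R1
  [   1  -4/5   0  0  0  -1 ]
  [ -10     8  -1  0  6  18 ]
  [ -10     8   0  1  3   9 ]
  [   0     0   0  0  3   2 ]
R2 := R2 + 10·R1
  [   1  -4/5   0  0  0  -1 ]
  [   0     0  -1  0  6   8 ]
  [ -10     8   0  1  3   9 ]
  [   0     0   0  0  3   2 ]
R3 := R3 + 10·R1
  [ 1  -4/5   0  0  0  -1 ]
  [ 0     0  -1  0  6   8 ]
  [ 0     0   0  1  3  -1 ]
  [ 0     0   0  0  3   2 ]
R2 := -1·R2
  [ 1  -4/5  0  0   0  -1 ]
  [ 0     0  1  0  -6  -8 ]
  [ 0     0  0  1   3  -1 ]
  [ 0     0  0  0   3   2 ]
R4 := 1/3·R4
  [ 1  -4/5  0  0   0   -1 ]
  [ 0     0  1  0  -6   -8 ]
  [ 0     0  0  1   3   -1 ]
  [ 0     0  0  0   1  2/3 ]
R3 := R3 − 3·R4
  [ 1  -4/5  0  0   0   -1 ]
  [ 0     0  1  0  -6   -8 ]
  [ 0     0  0  1   0   -3 ]
  [ 0     0  0  0   1  2/3 ]
R2 := R2 + 6·R4
  [ 1  -4/5  0  0  0   -1 ]
  [ 0     0  1  0  0   -4 ]
  [ 0     0  0  1  0   -3 ]
  [ 0     0  0  0  1  2/3 ]

[[1, -4/5, 0, 0, 0, -1], [0, 0, 1, 0, 0, -4], [0, 0, 0, 1, 0, -3], [0, 0, 0, 0, 1, 2/3]]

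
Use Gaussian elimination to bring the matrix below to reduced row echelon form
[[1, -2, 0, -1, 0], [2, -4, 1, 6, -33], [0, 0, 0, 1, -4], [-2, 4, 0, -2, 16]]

R2 ← R2 − 2·R1
  [  1  -2  0  -1    0 ]
  [  0   0  1   8  -33 ]
  [  0   0  0   1   -4 ]
  [ -2   4  0  -2   16 ]
R4 ← R4 + 2·R1
  [ 1  -2  0  -1    0 ]
  [ 0   0  1   8  -33 ]
  [ 0   0  0   1   -4 ]
  [ 0   0  0  -4   16 ]
R4 ← R4 + 4·R3
  [ 1  -2  0  -1    0 ]
  [ 0   0  1   8  -33 ]
  [ 0   0  0   1   -4 ]
  [ 0   0  0   0    0 ]
R2 ← R2 − 8·R3
  [ 1  -2  0  -1   0 ]
  [ 0   0  1   0  -1 ]
  [ 0   0  0   1  -4 ]
  [ 0   0  0   0   0 ]
R1 ← R1 + R3
  [ 1  -2  0  0  -4 ]
  [ 0   0  1  0  -1 ]
  [ 0   0  0  1  -4 ]
  [ 0   0  0  0   0 ]

[[1, -2, 0, 0, -4], [0, 0, 1, 0, -1], [0, 0, 0, 1, -4], [0, 0, 0, 0, 0]]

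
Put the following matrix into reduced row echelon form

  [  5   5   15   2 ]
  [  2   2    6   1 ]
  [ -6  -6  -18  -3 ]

Multiply R1 by 1/5.
  [  1   1    3  2/5 ]
  [  2   2    6    1 ]
  [ -6  -6  -18   -3 ]
Subtract 2 times R1 from R2.
  [  1   1    3  2/5 ]
  [  0   0    0  1/5 ]
  [ -6  -6  -18   -3 ]
Add 6 times R1 to R3.
  [ 1  1  3   2/5 ]
  [ 0  0  0   1/5 ]
  [ 0  0  0  -3/5 ]
Multiply R2 by 5.
  [ 1  1  3   2/5 ]
  [ 0  0  0     1 ]
  [ 0  0  0  -3/5 ]
Add 3/5 times R2 to R3.
  [ 1  1  3  2/5 ]
  [ 0  0  0    1 ]
  [ 0  0  0    0 ]
Subtract 2/5 times R2 from R1.
  [ 1  1  3  0 ]
  [ 0  0  0  1 ]
  [ 0  0  0  0 ]

[[1, 1, 3, 0], [0, 0, 0, 1], [0, 0, 0, 0]]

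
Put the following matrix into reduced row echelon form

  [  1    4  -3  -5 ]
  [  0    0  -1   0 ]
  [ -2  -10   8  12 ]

[[1, 0, 0, -1], [0, 1, 0, -1], [0, 0, 1, 0]]

r3 ← r3 + 2·r1
  [ 1   4  -3  -5 ]
  [ 0   0  -1   0 ]
  [ 0  -2   2   2 ]
r2 ↔ r3
  [ 1   4  -3  -5 ]
  [ 0  -2   2   2 ]
  [ 0   0  -1   0 ]
r2 ← -1/2·r2
  [ 1  4  -3  -5 ]
  [ 0  1  -1  -1 ]
  [ 0  0  -1   0 ]
r3 ← -1·r3
  [ 1  4  -3  -5 ]
  [ 0  1  -1  -1 ]
  [ 0  0   1   0 ]
r2 ← r2 + r3
  [ 1  4  -3  -5 ]
  [ 0  1   0  -1 ]
  [ 0  0   1   0 ]
r1 ← r1 + 3·r3
  [ 1  4  0  -5 ]
  [ 0  1  0  -1 ]
  [ 0  0  1   0 ]
r1 ← r1 − 4·r2
  [ 1  0  0  -1 ]
  [ 0  1  0  -1 ]
  [ 0  0  1   0 ]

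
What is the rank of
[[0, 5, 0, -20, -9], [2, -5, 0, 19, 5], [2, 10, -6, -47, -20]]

R1 <-> R2
  [ 2  -5   0   19    5 ]
  [ 0   5   0  -20   -9 ]
  [ 2  10  -6  -47  -20 ]
R1 -> 1/2·R1
  [ 1  -5/2   0  19/2  5/2 ]
  [ 0     5   0   -20   -9 ]
  [ 2    10  -6   -47  -20 ]
R3 -> R3 − 2·R1
  [ 1  -5/2   0  19/2  5/2 ]
  [ 0     5   0   -20   -9 ]
  [ 0    15  -6   -66  -25 ]
R2 -> 1/5·R2
  [ 1  -5/2   0  19/2   5/2 ]
  [ 0     1   0    -4  -9/5 ]
  [ 0    15  -6   -66   -25 ]
R3 -> R3 − 15·R2
  [ 1  -5/2   0  19/2   5/2 ]
  [ 0     1   0    -4  -9/5 ]
  [ 0     0  -6    -6     2 ]
R3 -> -1/6·R3
  [ 1  -5/2  0  19/2   5/2 ]
  [ 0     1  0    -4  -9/5 ]
  [ 0     0  1     1  -1/3 ]
R1 -> R1 + 5/2·R2
  [ 1  0  0  -1/2    -2 ]
  [ 0  1  0    -4  -9/5 ]
  [ 0  0  1     1  -1/3 ]
The reduced form has 3 nonzero rows.

rank = 3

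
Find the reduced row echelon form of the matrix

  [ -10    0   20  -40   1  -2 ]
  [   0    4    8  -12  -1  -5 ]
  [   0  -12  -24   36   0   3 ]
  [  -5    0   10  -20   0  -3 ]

[[1, 0, -2, 4, 0, 3/5], [0, 1, 2, -3, 0, -1/4], [0, 0, 0, 0, 1, 4], [0, 0, 0, 0, 0, 0]]

r1 -> -1/10·r1
  [  1    0   -2    4  -1/10  1/5 ]
  [  0    4    8  -12     -1   -5 ]
  [  0  -12  -24   36      0    3 ]
  [ -5    0   10  -20      0   -3 ]
r4 -> r4 + 5·r1
  [ 1    0   -2    4  -1/10  1/5 ]
  [ 0    4    8  -12     -1   -5 ]
  [ 0  -12  -24   36      0    3 ]
  [ 0    0    0    0   -1/2   -2 ]
r2 -> 1/4·r2
  [ 1    0   -2   4  -1/10   1/5 ]
  [ 0    1    2  -3   -1/4  -5/4 ]
  [ 0  -12  -24  36      0     3 ]
  [ 0    0    0   0   -1/2    -2 ]
r3 -> r3 + 12·r2
  [ 1  0  -2   4  -1/10   1/5 ]
  [ 0  1   2  -3   -1/4  -5/4 ]
  [ 0  0   0   0     -3   -12 ]
  [ 0  0   0   0   -1/2    -2 ]
r3 -> -1/3·r3
  [ 1  0  -2   4  -1/10   1/5 ]
  [ 0  1   2  -3   -1/4  -5/4 ]
  [ 0  0   0   0      1     4 ]
  [ 0  0   0   0   -1/2    -2 ]
r4 -> r4 + 1/2·r3
  [ 1  0  -2   4  -1/10   1/5 ]
  [ 0  1   2  -3   -1/4  -5/4 ]
  [ 0  0   0   0      1     4 ]
  [ 0  0   0   0      0     0 ]
r2 -> r2 + 1/4·r3
  [ 1  0  -2   4  -1/10   1/5 ]
  [ 0  1   2  -3      0  -1/4 ]
  [ 0  0   0   0      1     4 ]
  [ 0  0   0   0      0     0 ]
r1 -> r1 + 1/10·r3
  [ 1  0  -2   4  0   3/5 ]
  [ 0  1   2  -3  0  -1/4 ]
  [ 0  0   0   0  1     4 ]
  [ 0  0   0   0  0     0 ]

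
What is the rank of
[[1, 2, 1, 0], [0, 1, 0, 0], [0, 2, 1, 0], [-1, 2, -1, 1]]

rank = 4

Add R1 to R4.
Subtract 2 times R2 from R3.
Subtract 4 times R2 from R4.
Subtract R3 from R1.
Subtract 2 times R2 from R1.
The reduced form has 4 nonzero rows.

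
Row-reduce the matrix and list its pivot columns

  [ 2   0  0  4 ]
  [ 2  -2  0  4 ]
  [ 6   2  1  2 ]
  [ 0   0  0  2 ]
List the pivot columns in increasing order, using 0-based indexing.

r1 ← 1/2·r1
  [ 1   0  0  2 ]
  [ 2  -2  0  4 ]
  [ 6   2  1  2 ]
  [ 0   0  0  2 ]
r2 ← r2 − 2·r1
  [ 1   0  0  2 ]
  [ 0  -2  0  0 ]
  [ 6   2  1  2 ]
  [ 0   0  0  2 ]
r3 ← r3 − 6·r1
  [ 1   0  0    2 ]
  [ 0  -2  0    0 ]
  [ 0   2  1  -10 ]
  [ 0   0  0    2 ]
r2 ← -1/2·r2
  [ 1  0  0    2 ]
  [ 0  1  0    0 ]
  [ 0  2  1  -10 ]
  [ 0  0  0    2 ]
r3 ← r3 − 2·r2
  [ 1  0  0    2 ]
  [ 0  1  0    0 ]
  [ 0  0  1  -10 ]
  [ 0  0  0    2 ]
r4 ← 1/2·r4
  [ 1  0  0    2 ]
  [ 0  1  0    0 ]
  [ 0  0  1  -10 ]
  [ 0  0  0    1 ]
r3 ← r3 + 10·r4
  [ 1  0  0  2 ]
  [ 0  1  0  0 ]
  [ 0  0  1  0 ]
  [ 0  0  0  1 ]
r1 ← r1 − 2·r4
  [ 1  0  0  0 ]
  [ 0  1  0  0 ]
  [ 0  0  1  0 ]
  [ 0  0  0  1 ]
Pivot columns are the columns containing a leading 1.

0, 1, 2, 3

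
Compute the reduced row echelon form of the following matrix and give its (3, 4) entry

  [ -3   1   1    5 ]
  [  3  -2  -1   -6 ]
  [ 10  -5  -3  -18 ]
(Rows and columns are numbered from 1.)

1

r1 -> -1/3·r1
  [  1  -1/3  -1/3  -5/3 ]
  [  3    -2    -1    -6 ]
  [ 10    -5    -3   -18 ]
r2 -> r2 − 3·r1
  [  1  -1/3  -1/3  -5/3 ]
  [  0    -1     0    -1 ]
  [ 10    -5    -3   -18 ]
r3 -> r3 − 10·r1
  [ 1  -1/3  -1/3  -5/3 ]
  [ 0    -1     0    -1 ]
  [ 0  -5/3   1/3  -4/3 ]
r2 -> -1·r2
  [ 1  -1/3  -1/3  -5/3 ]
  [ 0     1     0     1 ]
  [ 0  -5/3   1/3  -4/3 ]
r3 -> r3 + 5/3·r2
  [ 1  -1/3  -1/3  -5/3 ]
  [ 0     1     0     1 ]
  [ 0     0   1/3   1/3 ]
r3 -> 3·r3
  [ 1  -1/3  -1/3  -5/3 ]
  [ 0     1     0     1 ]
  [ 0     0     1     1 ]
r1 -> r1 + 1/3·r3
  [ 1  -1/3  0  -4/3 ]
  [ 0     1  0     1 ]
  [ 0     0  1     1 ]
r1 -> r1 + 1/3·r2
  [ 1  0  0  -1 ]
  [ 0  1  0   1 ]
  [ 0  0  1   1 ]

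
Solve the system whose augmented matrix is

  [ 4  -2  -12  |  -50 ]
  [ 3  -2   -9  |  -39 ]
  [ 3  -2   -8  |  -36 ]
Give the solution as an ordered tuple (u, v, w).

R1 ← 1/4·R1
  [ 1  -1/2  -3  |  -25/2 ]
  [ 3    -2  -9  |    -39 ]
  [ 3    -2  -8  |    -36 ]
R2 ← R2 − 3·R1
  [ 1  -1/2  -3  |  -25/2 ]
  [ 0  -1/2   0  |   -3/2 ]
  [ 3    -2  -8  |    -36 ]
R3 ← R3 − 3·R1
  [ 1  -1/2  -3  |  -25/2 ]
  [ 0  -1/2   0  |   -3/2 ]
  [ 0  -1/2   1  |    3/2 ]
R2 ← -2·R2
  [ 1  -1/2  -3  |  -25/2 ]
  [ 0     1   0  |      3 ]
  [ 0  -1/2   1  |    3/2 ]
R3 ← R3 + 1/2·R2
  [ 1  -1/2  -3  |  -25/2 ]
  [ 0     1   0  |      3 ]
  [ 0     0   1  |      3 ]
R1 ← R1 + 3·R3
  [ 1  -1/2  0  |  -7/2 ]
  [ 0     1  0  |     3 ]
  [ 0     0  1  |     3 ]
R1 ← R1 + 1/2·R2
  [ 1  0  0  |  -2 ]
  [ 0  1  0  |   3 ]
  [ 0  0  1  |   3 ]
Reading off the last column: u = -2, v = 3, w = 3.

(-2, 3, 3)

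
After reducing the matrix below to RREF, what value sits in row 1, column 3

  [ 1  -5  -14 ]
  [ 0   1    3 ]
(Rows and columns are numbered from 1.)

1

R1 := R1 + 5·R2
  [ 1  0  1 ]
  [ 0  1  3 ]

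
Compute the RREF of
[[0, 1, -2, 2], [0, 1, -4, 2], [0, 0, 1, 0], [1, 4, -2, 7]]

[[1, 0, 0, -1], [0, 1, 0, 2], [0, 0, 1, 0], [0, 0, 0, 0]]

R1 <-> R4
  [ 1  4  -2  7 ]
  [ 0  1  -4  2 ]
  [ 0  0   1  0 ]
  [ 0  1  -2  2 ]
R4 ← R4 − R2
  [ 1  4  -2  7 ]
  [ 0  1  -4  2 ]
  [ 0  0   1  0 ]
  [ 0  0   2  0 ]
R4 ← R4 − 2·R3
  [ 1  4  -2  7 ]
  [ 0  1  -4  2 ]
  [ 0  0   1  0 ]
  [ 0  0   0  0 ]
R2 ← R2 + 4·R3
  [ 1  4  -2  7 ]
  [ 0  1   0  2 ]
  [ 0  0   1  0 ]
  [ 0  0   0  0 ]
R1 ← R1 + 2·R3
  [ 1  4  0  7 ]
  [ 0  1  0  2 ]
  [ 0  0  1  0 ]
  [ 0  0  0  0 ]
R1 ← R1 − 4·R2
  [ 1  0  0  -1 ]
  [ 0  1  0   2 ]
  [ 0  0  1   0 ]
  [ 0  0  0   0 ]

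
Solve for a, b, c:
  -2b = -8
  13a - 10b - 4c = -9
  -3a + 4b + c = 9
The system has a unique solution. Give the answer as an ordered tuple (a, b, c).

Form the augmented matrix and row-reduce:
  [  0   -2   0  |  -8 ]
  [ 13  -10  -4  |  -9 ]
  [ -3    4   1  |   9 ]
R1 <=> R2
  [ 13  -10  -4  |  -9 ]
  [  0   -2   0  |  -8 ]
  [ -3    4   1  |   9 ]
R1 -> 1/13·R1
  [  1  -10/13  -4/13  |  -9/13 ]
  [  0      -2      0  |     -8 ]
  [ -3       4      1  |      9 ]
R3 -> R3 + 3·R1
  [ 1  -10/13  -4/13  |  -9/13 ]
  [ 0      -2      0  |     -8 ]
  [ 0   22/13   1/13  |  90/13 ]
R2 -> -1/2·R2
  [ 1  -10/13  -4/13  |  -9/13 ]
  [ 0       1      0  |      4 ]
  [ 0   22/13   1/13  |  90/13 ]
R3 -> R3 − 22/13·R2
  [ 1  -10/13  -4/13  |  -9/13 ]
  [ 0       1      0  |      4 ]
  [ 0       0   1/13  |   2/13 ]
R3 -> 13·R3
  [ 1  -10/13  -4/13  |  -9/13 ]
  [ 0       1      0  |      4 ]
  [ 0       0      1  |      2 ]
R1 -> R1 + 4/13·R3
  [ 1  -10/13  0  |  -1/13 ]
  [ 0       1  0  |      4 ]
  [ 0       0  1  |      2 ]
R1 -> R1 + 10/13·R2
  [ 1  0  0  |  3 ]
  [ 0  1  0  |  4 ]
  [ 0  0  1  |  2 ]
Reading off the last column: a = 3, b = 4, c = 2.

(3, 4, 2)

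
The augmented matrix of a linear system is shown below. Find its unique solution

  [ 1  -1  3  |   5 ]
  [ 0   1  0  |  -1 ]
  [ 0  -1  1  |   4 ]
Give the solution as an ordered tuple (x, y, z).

R3 := R3 + R2
  [ 1  -1  3  |   5 ]
  [ 0   1  0  |  -1 ]
  [ 0   0  1  |   3 ]
R1 := R1 − 3·R3
  [ 1  -1  0  |  -4 ]
  [ 0   1  0  |  -1 ]
  [ 0   0  1  |   3 ]
R1 := R1 + R2
  [ 1  0  0  |  -5 ]
  [ 0  1  0  |  -1 ]
  [ 0  0  1  |   3 ]
Reading off the last column: x = -5, y = -1, z = 3.

(-5, -1, 3)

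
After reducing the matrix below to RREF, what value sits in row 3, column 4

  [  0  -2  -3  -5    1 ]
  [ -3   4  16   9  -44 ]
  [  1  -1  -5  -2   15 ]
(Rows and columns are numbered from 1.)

-1

r1 <=> r2
  [ -3   4  16   9  -44 ]
  [  0  -2  -3  -5    1 ]
  [  1  -1  -5  -2   15 ]
r1 := -1/3·r1
  [ 1  -4/3  -16/3  -3  44/3 ]
  [ 0    -2     -3  -5     1 ]
  [ 1    -1     -5  -2    15 ]
r3 := r3 − r1
  [ 1  -4/3  -16/3  -3  44/3 ]
  [ 0    -2     -3  -5     1 ]
  [ 0   1/3    1/3   1   1/3 ]
r2 := -1/2·r2
  [ 1  -4/3  -16/3   -3  44/3 ]
  [ 0     1    3/2  5/2  -1/2 ]
  [ 0   1/3    1/3    1   1/3 ]
r3 := r3 − 1/3·r2
  [ 1  -4/3  -16/3   -3  44/3 ]
  [ 0     1    3/2  5/2  -1/2 ]
  [ 0     0   -1/6  1/6   1/2 ]
r3 := -6·r3
  [ 1  -4/3  -16/3   -3  44/3 ]
  [ 0     1    3/2  5/2  -1/2 ]
  [ 0     0      1   -1    -3 ]
r2 := r2 − 3/2·r3
  [ 1  -4/3  -16/3  -3  44/3 ]
  [ 0     1      0   4     4 ]
  [ 0     0      1  -1    -3 ]
r1 := r1 + 16/3·r3
  [ 1  -4/3  0  -25/3  -4/3 ]
  [ 0     1  0      4     4 ]
  [ 0     0  1     -1    -3 ]
r1 := r1 + 4/3·r2
  [ 1  0  0  -3   4 ]
  [ 0  1  0   4   4 ]
  [ 0  0  1  -1  -3 ]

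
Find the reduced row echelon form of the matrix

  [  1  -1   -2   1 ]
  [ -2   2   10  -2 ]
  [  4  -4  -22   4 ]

[[1, -1, 0, 1], [0, 0, 1, 0], [0, 0, 0, 0]]

r2 ← r2 + 2·r1
  [ 1  -1   -2  1 ]
  [ 0   0    6  0 ]
  [ 4  -4  -22  4 ]
r3 ← r3 − 4·r1
  [ 1  -1   -2  1 ]
  [ 0   0    6  0 ]
  [ 0   0  -14  0 ]
r2 ← 1/6·r2
  [ 1  -1   -2  1 ]
  [ 0   0    1  0 ]
  [ 0   0  -14  0 ]
r3 ← r3 + 14·r2
  [ 1  -1  -2  1 ]
  [ 0   0   1  0 ]
  [ 0   0   0  0 ]
r1 ← r1 + 2·r2
  [ 1  -1  0  1 ]
  [ 0   0  1  0 ]
  [ 0   0  0  0 ]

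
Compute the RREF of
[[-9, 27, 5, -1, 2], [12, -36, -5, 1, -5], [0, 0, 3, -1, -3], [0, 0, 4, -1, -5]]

R1 ← -1/9·R1
  [  1   -3  -5/9  1/9  -2/9 ]
  [ 12  -36    -5    1    -5 ]
  [  0    0     3   -1    -3 ]
  [  0    0     4   -1    -5 ]
R2 ← R2 − 12·R1
  [ 1  -3  -5/9   1/9  -2/9 ]
  [ 0   0   5/3  -1/3  -7/3 ]
  [ 0   0     3    -1    -3 ]
  [ 0   0     4    -1    -5 ]
R2 ← 3/5·R2
  [ 1  -3  -5/9   1/9  -2/9 ]
  [ 0   0     1  -1/5  -7/5 ]
  [ 0   0     3    -1    -3 ]
  [ 0   0     4    -1    -5 ]
R3 ← R3 − 3·R2
  [ 1  -3  -5/9   1/9  -2/9 ]
  [ 0   0     1  -1/5  -7/5 ]
  [ 0   0     0  -2/5   6/5 ]
  [ 0   0     4    -1    -5 ]
R4 ← R4 − 4·R2
  [ 1  -3  -5/9   1/9  -2/9 ]
  [ 0   0     1  -1/5  -7/5 ]
  [ 0   0     0  -2/5   6/5 ]
  [ 0   0     0  -1/5   3/5 ]
R3 ← -5/2·R3
  [ 1  -3  -5/9   1/9  -2/9 ]
  [ 0   0     1  -1/5  -7/5 ]
  [ 0   0     0     1    -3 ]
  [ 0   0     0  -1/5   3/5 ]
R4 ← R4 + 1/5·R3
  [ 1  -3  -5/9   1/9  -2/9 ]
  [ 0   0     1  -1/5  -7/5 ]
  [ 0   0     0     1    -3 ]
  [ 0   0     0     0     0 ]
R2 ← R2 + 1/5·R3
  [ 1  -3  -5/9  1/9  -2/9 ]
  [ 0   0     1    0    -2 ]
  [ 0   0     0    1    -3 ]
  [ 0   0     0    0     0 ]
R1 ← R1 − 1/9·R3
  [ 1  -3  -5/9  0  1/9 ]
  [ 0   0     1  0   -2 ]
  [ 0   0     0  1   -3 ]
  [ 0   0     0  0    0 ]
R1 ← R1 + 5/9·R2
  [ 1  -3  0  0  -1 ]
  [ 0   0  1  0  -2 ]
  [ 0   0  0  1  -3 ]
  [ 0   0  0  0   0 ]

[[1, -3, 0, 0, -1], [0, 0, 1, 0, -2], [0, 0, 0, 1, -3], [0, 0, 0, 0, 0]]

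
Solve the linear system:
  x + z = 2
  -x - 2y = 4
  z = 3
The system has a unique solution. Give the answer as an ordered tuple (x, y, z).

Form the augmented matrix and row-reduce:
  [  1   0  1  |  2 ]
  [ -1  -2  0  |  4 ]
  [  0   0  1  |  3 ]
R2 := R2 + R1
R2 := -1/2·R2
R2 := R2 + 1/2·R3
R1 := R1 − R3
Reading off the last column: x = -1, y = -3/2, z = 3.

(-1, -3/2, 3)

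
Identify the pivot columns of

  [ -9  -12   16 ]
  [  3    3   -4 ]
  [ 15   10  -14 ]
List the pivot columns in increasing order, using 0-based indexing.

0, 1, 2

R1 -> -1/9·R1
  [  1  4/3  -16/9 ]
  [  3    3     -4 ]
  [ 15   10    -14 ]
R2 -> R2 − 3·R1
  [  1  4/3  -16/9 ]
  [  0   -1    4/3 ]
  [ 15   10    -14 ]
R3 -> R3 − 15·R1
  [ 1  4/3  -16/9 ]
  [ 0   -1    4/3 ]
  [ 0  -10   38/3 ]
R2 -> -1·R2
  [ 1  4/3  -16/9 ]
  [ 0    1   -4/3 ]
  [ 0  -10   38/3 ]
R3 -> R3 + 10·R2
  [ 1  4/3  -16/9 ]
  [ 0    1   -4/3 ]
  [ 0    0   -2/3 ]
R3 -> -3/2·R3
  [ 1  4/3  -16/9 ]
  [ 0    1   -4/3 ]
  [ 0    0      1 ]
R2 -> R2 + 4/3·R3
  [ 1  4/3  -16/9 ]
  [ 0    1      0 ]
  [ 0    0      1 ]
R1 -> R1 + 16/9·R3
  [ 1  4/3  0 ]
  [ 0    1  0 ]
  [ 0    0  1 ]
R1 -> R1 − 4/3·R2
  [ 1  0  0 ]
  [ 0  1  0 ]
  [ 0  0  1 ]
Pivot columns are the columns containing a leading 1.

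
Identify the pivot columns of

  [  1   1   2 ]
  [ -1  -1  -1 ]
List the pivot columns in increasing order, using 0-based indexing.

0, 2

R2 := R2 + R1
  [ 1  1  2 ]
  [ 0  0  1 ]
R1 := R1 − 2·R2
  [ 1  1  0 ]
  [ 0  0  1 ]
Pivot columns are the columns containing a leading 1.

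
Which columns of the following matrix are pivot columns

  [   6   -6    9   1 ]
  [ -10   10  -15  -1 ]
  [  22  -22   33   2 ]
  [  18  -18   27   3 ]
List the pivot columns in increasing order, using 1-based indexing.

1, 4

R1 -> 1/6·R1
  [   1   -1  3/2  1/6 ]
  [ -10   10  -15   -1 ]
  [  22  -22   33    2 ]
  [  18  -18   27    3 ]
R2 -> R2 + 10·R1
  [  1   -1  3/2  1/6 ]
  [  0    0    0  2/3 ]
  [ 22  -22   33    2 ]
  [ 18  -18   27    3 ]
R3 -> R3 − 22·R1
  [  1   -1  3/2   1/6 ]
  [  0    0    0   2/3 ]
  [  0    0    0  -5/3 ]
  [ 18  -18   27     3 ]
R4 -> R4 − 18·R1
  [ 1  -1  3/2   1/6 ]
  [ 0   0    0   2/3 ]
  [ 0   0    0  -5/3 ]
  [ 0   0    0     0 ]
R2 -> 3/2·R2
  [ 1  -1  3/2   1/6 ]
  [ 0   0    0     1 ]
  [ 0   0    0  -5/3 ]
  [ 0   0    0     0 ]
R3 -> R3 + 5/3·R2
  [ 1  -1  3/2  1/6 ]
  [ 0   0    0    1 ]
  [ 0   0    0    0 ]
  [ 0   0    0    0 ]
R1 -> R1 − 1/6·R2
  [ 1  -1  3/2  0 ]
  [ 0   0    0  1 ]
  [ 0   0    0  0 ]
  [ 0   0    0  0 ]
Pivot columns are the columns containing a leading 1.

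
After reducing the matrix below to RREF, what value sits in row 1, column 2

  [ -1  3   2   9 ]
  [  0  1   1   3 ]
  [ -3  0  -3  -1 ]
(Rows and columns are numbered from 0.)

R1 ← -1·R1
  [  1  -3  -2  -9 ]
  [  0   1   1   3 ]
  [ -3   0  -3  -1 ]
R3 ← R3 + 3·R1
  [ 1  -3  -2   -9 ]
  [ 0   1   1    3 ]
  [ 0  -9  -9  -28 ]
R3 ← R3 + 9·R2
  [ 1  -3  -2  -9 ]
  [ 0   1   1   3 ]
  [ 0   0   0  -1 ]
R3 ← -1·R3
  [ 1  -3  -2  -9 ]
  [ 0   1   1   3 ]
  [ 0   0   0   1 ]
R2 ← R2 − 3·R3
  [ 1  -3  -2  -9 ]
  [ 0   1   1   0 ]
  [ 0   0   0   1 ]
R1 ← R1 + 9·R3
  [ 1  -3  -2  0 ]
  [ 0   1   1  0 ]
  [ 0   0   0  1 ]
R1 ← R1 + 3·R2
  [ 1  0  1  0 ]
  [ 0  1  1  0 ]
  [ 0  0  0  1 ]

1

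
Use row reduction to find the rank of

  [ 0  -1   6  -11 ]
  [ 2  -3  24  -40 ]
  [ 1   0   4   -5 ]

R1 <=> R2
  [ 2  -3  24  -40 ]
  [ 0  -1   6  -11 ]
  [ 1   0   4   -5 ]
R1 -> 1/2·R1
  [ 1  -3/2  12  -20 ]
  [ 0    -1   6  -11 ]
  [ 1     0   4   -5 ]
R3 -> R3 − R1
  [ 1  -3/2  12  -20 ]
  [ 0    -1   6  -11 ]
  [ 0   3/2  -8   15 ]
R2 -> -1·R2
  [ 1  -3/2  12  -20 ]
  [ 0     1  -6   11 ]
  [ 0   3/2  -8   15 ]
R3 -> R3 − 3/2·R2
  [ 1  -3/2  12   -20 ]
  [ 0     1  -6    11 ]
  [ 0     0   1  -3/2 ]
R2 -> R2 + 6·R3
  [ 1  -3/2  12   -20 ]
  [ 0     1   0     2 ]
  [ 0     0   1  -3/2 ]
R1 -> R1 − 12·R3
  [ 1  -3/2  0    -2 ]
  [ 0     1  0     2 ]
  [ 0     0  1  -3/2 ]
R1 -> R1 + 3/2·R2
  [ 1  0  0     1 ]
  [ 0  1  0     2 ]
  [ 0  0  1  -3/2 ]
The reduced form has 3 nonzero rows.

rank = 3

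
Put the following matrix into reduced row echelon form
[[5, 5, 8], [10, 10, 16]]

[[1, 1, 8/5], [0, 0, 0]]

r1 → 1/5·r1
  [  1   1  8/5 ]
  [ 10  10   16 ]
r2 → r2 − 10·r1
  [ 1  1  8/5 ]
  [ 0  0    0 ]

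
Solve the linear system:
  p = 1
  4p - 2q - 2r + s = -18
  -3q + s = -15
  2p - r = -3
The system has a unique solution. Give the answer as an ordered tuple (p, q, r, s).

(1, 3, 5, -6)

Form the augmented matrix and row-reduce:
  [ 1   0   0  0  |    1 ]
  [ 4  -2  -2  1  |  -18 ]
  [ 0  -3   0  1  |  -15 ]
  [ 2   0  -1  0  |   -3 ]
Subtract 4 times ρ1 from ρ2.
  [ 1   0   0  0  |    1 ]
  [ 0  -2  -2  1  |  -22 ]
  [ 0  -3   0  1  |  -15 ]
  [ 2   0  -1  0  |   -3 ]
Subtract 2 times ρ1 from ρ4.
  [ 1   0   0  0  |    1 ]
  [ 0  -2  -2  1  |  -22 ]
  [ 0  -3   0  1  |  -15 ]
  [ 0   0  -1  0  |   -5 ]
Multiply ρ2 by -1/2.
  [ 1   0   0     0  |    1 ]
  [ 0   1   1  -1/2  |   11 ]
  [ 0  -3   0     1  |  -15 ]
  [ 0   0  -1     0  |   -5 ]
Add 3 times ρ2 to ρ3.
  [ 1  0   0     0  |   1 ]
  [ 0  1   1  -1/2  |  11 ]
  [ 0  0   3  -1/2  |  18 ]
  [ 0  0  -1     0  |  -5 ]
Multiply ρ3 by 1/3.
  [ 1  0   0     0  |   1 ]
  [ 0  1   1  -1/2  |  11 ]
  [ 0  0   1  -1/6  |   6 ]
  [ 0  0  -1     0  |  -5 ]
Add ρ3 to ρ4.
  [ 1  0  0     0  |   1 ]
  [ 0  1  1  -1/2  |  11 ]
  [ 0  0  1  -1/6  |   6 ]
  [ 0  0  0  -1/6  |   1 ]
Multiply ρ4 by -6.
  [ 1  0  0     0  |   1 ]
  [ 0  1  1  -1/2  |  11 ]
  [ 0  0  1  -1/6  |   6 ]
  [ 0  0  0     1  |  -6 ]
Add 1/6 times ρ4 to ρ3.
  [ 1  0  0     0  |   1 ]
  [ 0  1  1  -1/2  |  11 ]
  [ 0  0  1     0  |   5 ]
  [ 0  0  0     1  |  -6 ]
Add 1/2 times ρ4 to ρ2.
  [ 1  0  0  0  |   1 ]
  [ 0  1  1  0  |   8 ]
  [ 0  0  1  0  |   5 ]
  [ 0  0  0  1  |  -6 ]
Subtract ρ3 from ρ2.
  [ 1  0  0  0  |   1 ]
  [ 0  1  0  0  |   3 ]
  [ 0  0  1  0  |   5 ]
  [ 0  0  0  1  |  -6 ]
Reading off the last column: p = 1, q = 3, r = 5, s = -6.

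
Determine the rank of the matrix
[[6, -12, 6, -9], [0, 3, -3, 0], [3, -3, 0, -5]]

R1 → 1/6·R1
  [ 1  -2   1  -3/2 ]
  [ 0   3  -3     0 ]
  [ 3  -3   0    -5 ]
R3 → R3 − 3·R1
  [ 1  -2   1  -3/2 ]
  [ 0   3  -3     0 ]
  [ 0   3  -3  -1/2 ]
R2 → 1/3·R2
  [ 1  -2   1  -3/2 ]
  [ 0   1  -1     0 ]
  [ 0   3  -3  -1/2 ]
R3 → R3 − 3·R2
  [ 1  -2   1  -3/2 ]
  [ 0   1  -1     0 ]
  [ 0   0   0  -1/2 ]
R3 → -2·R3
  [ 1  -2   1  -3/2 ]
  [ 0   1  -1     0 ]
  [ 0   0   0     1 ]
R1 → R1 + 3/2·R3
  [ 1  -2   1  0 ]
  [ 0   1  -1  0 ]
  [ 0   0   0  1 ]
R1 → R1 + 2·R2
  [ 1  0  -1  0 ]
  [ 0  1  -1  0 ]
  [ 0  0   0  1 ]
The reduced form has 3 nonzero rows.

rank = 3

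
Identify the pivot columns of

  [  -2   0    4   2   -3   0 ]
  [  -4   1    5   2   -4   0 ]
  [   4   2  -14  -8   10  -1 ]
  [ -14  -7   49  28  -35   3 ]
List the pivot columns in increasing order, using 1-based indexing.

r1 ← -1/2·r1
  [   1   0   -2  -1  3/2   0 ]
  [  -4   1    5   2   -4   0 ]
  [   4   2  -14  -8   10  -1 ]
  [ -14  -7   49  28  -35   3 ]
r2 ← r2 + 4·r1
  [   1   0   -2  -1  3/2   0 ]
  [   0   1   -3  -2    2   0 ]
  [   4   2  -14  -8   10  -1 ]
  [ -14  -7   49  28  -35   3 ]
r3 ← r3 − 4·r1
  [   1   0  -2  -1  3/2   0 ]
  [   0   1  -3  -2    2   0 ]
  [   0   2  -6  -4    4  -1 ]
  [ -14  -7  49  28  -35   3 ]
r4 ← r4 + 14·r1
  [ 1   0  -2  -1  3/2   0 ]
  [ 0   1  -3  -2    2   0 ]
  [ 0   2  -6  -4    4  -1 ]
  [ 0  -7  21  14  -14   3 ]
r3 ← r3 − 2·r2
  [ 1   0  -2  -1  3/2   0 ]
  [ 0   1  -3  -2    2   0 ]
  [ 0   0   0   0    0  -1 ]
  [ 0  -7  21  14  -14   3 ]
r4 ← r4 + 7·r2
  [ 1  0  -2  -1  3/2   0 ]
  [ 0  1  -3  -2    2   0 ]
  [ 0  0   0   0    0  -1 ]
  [ 0  0   0   0    0   3 ]
r3 ← -1·r3
  [ 1  0  -2  -1  3/2  0 ]
  [ 0  1  -3  -2    2  0 ]
  [ 0  0   0   0    0  1 ]
  [ 0  0   0   0    0  3 ]
r4 ← r4 − 3·r3
  [ 1  0  -2  -1  3/2  0 ]
  [ 0  1  -3  -2    2  0 ]
  [ 0  0   0   0    0  1 ]
  [ 0  0   0   0    0  0 ]
Pivot columns are the columns containing a leading 1.

1, 2, 6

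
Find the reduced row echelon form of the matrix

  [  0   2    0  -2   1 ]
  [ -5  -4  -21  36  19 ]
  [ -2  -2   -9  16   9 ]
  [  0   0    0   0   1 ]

[[1, 0, 0, 2, 0], [0, 1, 0, -1, 0], [0, 0, 1, -2, 0], [0, 0, 0, 0, 1]]

R1 ↔ R2
  [ -5  -4  -21  36  19 ]
  [  0   2    0  -2   1 ]
  [ -2  -2   -9  16   9 ]
  [  0   0    0   0   1 ]
R1 := -1/5·R1
  [  1  4/5  21/5  -36/5  -19/5 ]
  [  0    2     0     -2      1 ]
  [ -2   -2    -9     16      9 ]
  [  0    0     0      0      1 ]
R3 := R3 + 2·R1
  [ 1   4/5  21/5  -36/5  -19/5 ]
  [ 0     2     0     -2      1 ]
  [ 0  -2/5  -3/5    8/5    7/5 ]
  [ 0     0     0      0      1 ]
R2 := 1/2·R2
  [ 1   4/5  21/5  -36/5  -19/5 ]
  [ 0     1     0     -1    1/2 ]
  [ 0  -2/5  -3/5    8/5    7/5 ]
  [ 0     0     0      0      1 ]
R3 := R3 + 2/5·R2
  [ 1  4/5  21/5  -36/5  -19/5 ]
  [ 0    1     0     -1    1/2 ]
  [ 0    0  -3/5    6/5    8/5 ]
  [ 0    0     0      0      1 ]
R3 := -5/3·R3
  [ 1  4/5  21/5  -36/5  -19/5 ]
  [ 0    1     0     -1    1/2 ]
  [ 0    0     1     -2   -8/3 ]
  [ 0    0     0      0      1 ]
R3 := R3 + 8/3·R4
  [ 1  4/5  21/5  -36/5  -19/5 ]
  [ 0    1     0     -1    1/2 ]
  [ 0    0     1     -2      0 ]
  [ 0    0     0      0      1 ]
R2 := R2 − 1/2·R4
  [ 1  4/5  21/5  -36/5  -19/5 ]
  [ 0    1     0     -1      0 ]
  [ 0    0     1     -2      0 ]
  [ 0    0     0      0      1 ]
R1 := R1 + 19/5·R4
  [ 1  4/5  21/5  -36/5  0 ]
  [ 0    1     0     -1  0 ]
  [ 0    0     1     -2  0 ]
  [ 0    0     0      0  1 ]
R1 := R1 − 21/5·R3
  [ 1  4/5  0  6/5  0 ]
  [ 0    1  0   -1  0 ]
  [ 0    0  1   -2  0 ]
  [ 0    0  0    0  1 ]
R1 := R1 − 4/5·R2
  [ 1  0  0   2  0 ]
  [ 0  1  0  -1  0 ]
  [ 0  0  1  -2  0 ]
  [ 0  0  0   0  1 ]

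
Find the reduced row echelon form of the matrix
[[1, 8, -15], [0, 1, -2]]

R1 -> R1 − 8·R2
  [ 1  0   1 ]
  [ 0  1  -2 ]

[[1, 0, 1], [0, 1, -2]]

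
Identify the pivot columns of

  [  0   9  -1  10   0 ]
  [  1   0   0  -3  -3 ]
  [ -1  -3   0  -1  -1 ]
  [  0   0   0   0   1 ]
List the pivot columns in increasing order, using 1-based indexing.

1, 2, 3, 5

R1 <-> R2
R3 -> R3 + R1
R2 -> 1/9·R2
R3 -> R3 + 3·R2
R3 -> -3·R3
R3 -> R3 − 12·R4
R1 -> R1 + 3·R4
R2 -> R2 + 1/9·R3
Pivot columns are the columns containing a leading 1.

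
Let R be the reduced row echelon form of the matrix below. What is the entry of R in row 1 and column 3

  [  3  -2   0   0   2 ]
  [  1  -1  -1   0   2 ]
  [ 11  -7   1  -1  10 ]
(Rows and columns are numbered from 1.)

ρ1 → 1/3·ρ1
ρ2 → ρ2 − ρ1
ρ3 → ρ3 − 11·ρ1
ρ2 → -3·ρ2
ρ3 → ρ3 − 1/3·ρ2
ρ3 → -1·ρ3
ρ1 → ρ1 + 2/3·ρ2

2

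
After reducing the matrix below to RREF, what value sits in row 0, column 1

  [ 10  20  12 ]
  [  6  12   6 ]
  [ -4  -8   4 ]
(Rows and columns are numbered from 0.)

2

R1 → 1/10·R1
  [  1   2  6/5 ]
  [  6  12    6 ]
  [ -4  -8    4 ]
R2 → R2 − 6·R1
  [  1   2   6/5 ]
  [  0   0  -6/5 ]
  [ -4  -8     4 ]
R3 → R3 + 4·R1
  [ 1  2   6/5 ]
  [ 0  0  -6/5 ]
  [ 0  0  44/5 ]
R2 → -5/6·R2
  [ 1  2   6/5 ]
  [ 0  0     1 ]
  [ 0  0  44/5 ]
R3 → R3 − 44/5·R2
  [ 1  2  6/5 ]
  [ 0  0    1 ]
  [ 0  0    0 ]
R1 → R1 − 6/5·R2
  [ 1  2  0 ]
  [ 0  0  1 ]
  [ 0  0  0 ]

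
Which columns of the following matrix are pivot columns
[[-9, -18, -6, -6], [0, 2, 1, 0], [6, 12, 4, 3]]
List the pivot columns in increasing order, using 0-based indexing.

0, 1, 3

ρ1 -> -1/9·ρ1
  [ 1   2  2/3  2/3 ]
  [ 0   2    1    0 ]
  [ 6  12    4    3 ]
ρ3 -> ρ3 − 6·ρ1
  [ 1  2  2/3  2/3 ]
  [ 0  2    1    0 ]
  [ 0  0    0   -1 ]
ρ2 -> 1/2·ρ2
  [ 1  2  2/3  2/3 ]
  [ 0  1  1/2    0 ]
  [ 0  0    0   -1 ]
ρ3 -> -1·ρ3
  [ 1  2  2/3  2/3 ]
  [ 0  1  1/2    0 ]
  [ 0  0    0    1 ]
ρ1 -> ρ1 − 2/3·ρ3
  [ 1  2  2/3  0 ]
  [ 0  1  1/2  0 ]
  [ 0  0    0  1 ]
ρ1 -> ρ1 − 2·ρ2
  [ 1  0  -1/3  0 ]
  [ 0  1   1/2  0 ]
  [ 0  0     0  1 ]
Pivot columns are the columns containing a leading 1.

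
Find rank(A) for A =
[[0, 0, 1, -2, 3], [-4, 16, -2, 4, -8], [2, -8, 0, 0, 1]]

Swap R1 and R2.
Multiply R1 by -1/4.
Subtract 2 times R1 from R3.
Add R2 to R3.
Subtract 1/2 times R2 from R1.
The reduced form has 2 nonzero rows.

rank = 2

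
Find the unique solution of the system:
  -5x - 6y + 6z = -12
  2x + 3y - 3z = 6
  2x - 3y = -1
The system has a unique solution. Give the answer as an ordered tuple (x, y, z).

(0, 1/3, -5/3)

Form the augmented matrix and row-reduce:
  [ -5  -6   6  |  -12 ]
  [  2   3  -3  |    6 ]
  [  2  -3   0  |   -1 ]
ρ1 → -1/5·ρ1
ρ2 → ρ2 − 2·ρ1
ρ3 → ρ3 − 2·ρ1
ρ2 → 5/3·ρ2
ρ3 → ρ3 + 27/5·ρ2
ρ3 → -1/3·ρ3
ρ2 → ρ2 + ρ3
ρ1 → ρ1 + 6/5·ρ3
ρ1 → ρ1 − 6/5·ρ2
Reading off the last column: x = 0, y = 1/3, z = -5/3.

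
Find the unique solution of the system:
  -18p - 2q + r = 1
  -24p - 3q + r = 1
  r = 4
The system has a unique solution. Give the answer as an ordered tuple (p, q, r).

Form the augmented matrix and row-reduce:
  [ -18  -2  1  |  1 ]
  [ -24  -3  1  |  1 ]
  [   0   0  1  |  4 ]
ρ1 → -1/18·ρ1
  [   1  1/9  -1/18  |  -1/18 ]
  [ -24   -3      1  |      1 ]
  [   0    0      1  |      4 ]
ρ2 → ρ2 + 24·ρ1
  [ 1   1/9  -1/18  |  -1/18 ]
  [ 0  -1/3   -1/3  |   -1/3 ]
  [ 0     0      1  |      4 ]
ρ2 → -3·ρ2
  [ 1  1/9  -1/18  |  -1/18 ]
  [ 0    1      1  |      1 ]
  [ 0    0      1  |      4 ]
ρ2 → ρ2 − ρ3
  [ 1  1/9  -1/18  |  -1/18 ]
  [ 0    1      0  |     -3 ]
  [ 0    0      1  |      4 ]
ρ1 → ρ1 + 1/18·ρ3
  [ 1  1/9  0  |  1/6 ]
  [ 0    1  0  |   -3 ]
  [ 0    0  1  |    4 ]
ρ1 → ρ1 − 1/9·ρ2
  [ 1  0  0  |  1/2 ]
  [ 0  1  0  |   -3 ]
  [ 0  0  1  |    4 ]
Reading off the last column: p = 1/2, q = -3, r = 4.

(1/2, -3, 4)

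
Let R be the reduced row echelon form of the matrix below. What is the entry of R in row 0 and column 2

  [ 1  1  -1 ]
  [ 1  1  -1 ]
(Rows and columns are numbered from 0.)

-1

R2 -> R2 − R1
  [ 1  1  -1 ]
  [ 0  0   0 ]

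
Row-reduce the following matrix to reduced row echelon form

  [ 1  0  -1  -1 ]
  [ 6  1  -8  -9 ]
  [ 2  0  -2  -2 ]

ρ2 → ρ2 − 6·ρ1
  [ 1  0  -1  -1 ]
  [ 0  1  -2  -3 ]
  [ 2  0  -2  -2 ]
ρ3 → ρ3 − 2·ρ1
  [ 1  0  -1  -1 ]
  [ 0  1  -2  -3 ]
  [ 0  0   0   0 ]

[[1, 0, -1, -1], [0, 1, -2, -3], [0, 0, 0, 0]]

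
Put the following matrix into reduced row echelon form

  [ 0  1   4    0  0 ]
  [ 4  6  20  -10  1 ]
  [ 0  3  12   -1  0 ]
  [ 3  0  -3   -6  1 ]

Swap R1 and R2.
  [ 4  6  20  -10  1 ]
  [ 0  1   4    0  0 ]
  [ 0  3  12   -1  0 ]
  [ 3  0  -3   -6  1 ]
Multiply R1 by 1/4.
  [ 1  3/2   5  -5/2  1/4 ]
  [ 0    1   4     0    0 ]
  [ 0    3  12    -1    0 ]
  [ 3    0  -3    -6    1 ]
Subtract 3 times R1 from R4.
  [ 1   3/2    5  -5/2  1/4 ]
  [ 0     1    4     0    0 ]
  [ 0     3   12    -1    0 ]
  [ 0  -9/2  -18   3/2  1/4 ]
Subtract 3 times R2 from R3.
  [ 1   3/2    5  -5/2  1/4 ]
  [ 0     1    4     0    0 ]
  [ 0     0    0    -1    0 ]
  [ 0  -9/2  -18   3/2  1/4 ]
Add 9/2 times R2 to R4.
  [ 1  3/2  5  -5/2  1/4 ]
  [ 0    1  4     0    0 ]
  [ 0    0  0    -1    0 ]
  [ 0    0  0   3/2  1/4 ]
Multiply R3 by -1.
  [ 1  3/2  5  -5/2  1/4 ]
  [ 0    1  4     0    0 ]
  [ 0    0  0     1    0 ]
  [ 0    0  0   3/2  1/4 ]
Subtract 3/2 times R3 from R4.
  [ 1  3/2  5  -5/2  1/4 ]
  [ 0    1  4     0    0 ]
  [ 0    0  0     1    0 ]
  [ 0    0  0     0  1/4 ]
Multiply R4 by 4.
  [ 1  3/2  5  -5/2  1/4 ]
  [ 0    1  4     0    0 ]
  [ 0    0  0     1    0 ]
  [ 0    0  0     0    1 ]
Subtract 1/4 times R4 from R1.
  [ 1  3/2  5  -5/2  0 ]
  [ 0    1  4     0  0 ]
  [ 0    0  0     1  0 ]
  [ 0    0  0     0  1 ]
Add 5/2 times R3 to R1.
  [ 1  3/2  5  0  0 ]
  [ 0    1  4  0  0 ]
  [ 0    0  0  1  0 ]
  [ 0    0  0  0  1 ]
Subtract 3/2 times R2 from R1.
  [ 1  0  -1  0  0 ]
  [ 0  1   4  0  0 ]
  [ 0  0   0  1  0 ]
  [ 0  0   0  0  1 ]

[[1, 0, -1, 0, 0], [0, 1, 4, 0, 0], [0, 0, 0, 1, 0], [0, 0, 0, 0, 1]]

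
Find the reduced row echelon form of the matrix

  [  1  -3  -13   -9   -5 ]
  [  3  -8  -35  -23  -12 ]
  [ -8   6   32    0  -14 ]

r2 := r2 − 3·r1
  [  1  -3  -13  -9   -5 ]
  [  0   1    4   4    3 ]
  [ -8   6   32   0  -14 ]
r3 := r3 + 8·r1
  [ 1   -3  -13   -9   -5 ]
  [ 0    1    4    4    3 ]
  [ 0  -18  -72  -72  -54 ]
r3 := r3 + 18·r2
  [ 1  -3  -13  -9  -5 ]
  [ 0   1    4   4   3 ]
  [ 0   0    0   0   0 ]
r1 := r1 + 3·r2
  [ 1  0  -1  3  4 ]
  [ 0  1   4  4  3 ]
  [ 0  0   0  0  0 ]

[[1, 0, -1, 3, 4], [0, 1, 4, 4, 3], [0, 0, 0, 0, 0]]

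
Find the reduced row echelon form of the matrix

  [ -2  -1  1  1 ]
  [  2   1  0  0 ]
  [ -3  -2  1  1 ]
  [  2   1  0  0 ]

[[1, 0, 0, 0], [0, 1, 0, 0], [0, 0, 1, 1], [0, 0, 0, 0]]

Multiply r1 by -1/2.
  [  1  1/2  -1/2  -1/2 ]
  [  2    1     0     0 ]
  [ -3   -2     1     1 ]
  [  2    1     0     0 ]
Subtract 2 times r1 from r2.
  [  1  1/2  -1/2  -1/2 ]
  [  0    0     1     1 ]
  [ -3   -2     1     1 ]
  [  2    1     0     0 ]
Add 3 times r1 to r3.
  [ 1   1/2  -1/2  -1/2 ]
  [ 0     0     1     1 ]
  [ 0  -1/2  -1/2  -1/2 ]
  [ 2     1     0     0 ]
Subtract 2 times r1 from r4.
  [ 1   1/2  -1/2  -1/2 ]
  [ 0     0     1     1 ]
  [ 0  -1/2  -1/2  -1/2 ]
  [ 0     0     1     1 ]
Swap r2 and r3.
  [ 1   1/2  -1/2  -1/2 ]
  [ 0  -1/2  -1/2  -1/2 ]
  [ 0     0     1     1 ]
  [ 0     0     1     1 ]
Multiply r2 by -2.
  [ 1  1/2  -1/2  -1/2 ]
  [ 0    1     1     1 ]
  [ 0    0     1     1 ]
  [ 0    0     1     1 ]
Subtract r3 from r4.
  [ 1  1/2  -1/2  -1/2 ]
  [ 0    1     1     1 ]
  [ 0    0     1     1 ]
  [ 0    0     0     0 ]
Subtract r3 from r2.
  [ 1  1/2  -1/2  -1/2 ]
  [ 0    1     0     0 ]
  [ 0    0     1     1 ]
  [ 0    0     0     0 ]
Add 1/2 times r3 to r1.
  [ 1  1/2  0  0 ]
  [ 0    1  0  0 ]
  [ 0    0  1  1 ]
  [ 0    0  0  0 ]
Subtract 1/2 times r2 from r1.
  [ 1  0  0  0 ]
  [ 0  1  0  0 ]
  [ 0  0  1  1 ]
  [ 0  0  0  0 ]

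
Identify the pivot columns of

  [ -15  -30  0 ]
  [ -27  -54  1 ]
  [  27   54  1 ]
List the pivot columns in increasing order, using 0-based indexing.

0, 2

Multiply R1 by -1/15.
Add 27 times R1 to R2.
Subtract 27 times R1 from R3.
Subtract R2 from R3.
Pivot columns are the columns containing a leading 1.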